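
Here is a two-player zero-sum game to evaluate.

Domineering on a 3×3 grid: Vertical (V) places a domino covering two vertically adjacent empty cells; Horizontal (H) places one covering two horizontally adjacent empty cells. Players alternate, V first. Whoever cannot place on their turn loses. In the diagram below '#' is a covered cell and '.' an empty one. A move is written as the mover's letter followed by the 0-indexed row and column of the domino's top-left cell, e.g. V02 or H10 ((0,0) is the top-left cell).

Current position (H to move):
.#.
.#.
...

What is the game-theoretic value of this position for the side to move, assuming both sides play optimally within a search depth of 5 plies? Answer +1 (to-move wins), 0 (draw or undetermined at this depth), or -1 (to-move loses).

value(.#./.#./..., H) = -1

p1 H@[.#./.#./...]: H20[.#./.#./##.]-1* H21[.#./.#./.##]-1
p2 V@[.#./.#./##.]: V00[##./##./##.]+1* V02[.##/.##/##.]+1 V12[.#./.##/###]+1
p3 H@[##./##./##.] terminal -1; root [.#./.#./...] d5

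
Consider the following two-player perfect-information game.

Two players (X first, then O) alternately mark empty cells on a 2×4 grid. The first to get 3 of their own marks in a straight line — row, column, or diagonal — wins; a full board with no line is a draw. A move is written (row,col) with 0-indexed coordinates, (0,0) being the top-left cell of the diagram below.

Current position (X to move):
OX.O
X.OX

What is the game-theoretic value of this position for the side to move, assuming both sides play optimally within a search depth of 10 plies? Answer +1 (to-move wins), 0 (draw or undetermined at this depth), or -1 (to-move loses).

[OX.O/X.OX] X move#1: (0,2):+0/OXXO/X.OX*, (1,1):+0/OX.O/XXOX
[OXXO/X.OX] O move#2: (1,1):+0/OXXO/XOOX*
[OXXO/XOOX] end (terminal +0, X#3); searched OX.O/X.OX to 10

value(OX.O/X.OX, X) = 0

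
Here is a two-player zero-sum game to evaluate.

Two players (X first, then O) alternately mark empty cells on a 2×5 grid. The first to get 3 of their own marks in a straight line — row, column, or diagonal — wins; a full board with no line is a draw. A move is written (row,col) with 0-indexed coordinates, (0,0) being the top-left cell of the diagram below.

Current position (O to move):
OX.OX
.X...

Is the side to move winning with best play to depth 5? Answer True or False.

[OX.OX/.X...] O move#1: (0,2):-1/OXOOX/.X..., (1,0):+0/OX.OX/OX...*, (1,2):+0/OX.OX/.XO.., (1,3):+0/OX.OX/.X.O., (1,4):-1/OX.OX/.X..O
[OX.OX/OX...] X move#2: (0,2):+0/OXXOX/OX...*, (1,2):+0/OX.OX/OXX.., (1,3):+0/OX.OX/OX.X., (1,4):+0/OX.OX/OX..X
[OXXOX/OX...] O move#3: (1,2):+0/OXXOX/OXO..*, (1,3):+0/OXXOX/OX.O., (1,4):+0/OXXOX/OX..O
[OXXOX/OXO..] X move#4: (1,3):+0/OXXOX/OXOX.*, (1,4):+0/OXXOX/OXO.X
[OXXOX/OXOX.] O move#5: (1,4):+0/OXXOX/OXOXO*
[OXXOX/OXOXO] end (terminal +0, X#6); searched OX.OX/.X... to 5

O winning at [OX.OX/.X...]: False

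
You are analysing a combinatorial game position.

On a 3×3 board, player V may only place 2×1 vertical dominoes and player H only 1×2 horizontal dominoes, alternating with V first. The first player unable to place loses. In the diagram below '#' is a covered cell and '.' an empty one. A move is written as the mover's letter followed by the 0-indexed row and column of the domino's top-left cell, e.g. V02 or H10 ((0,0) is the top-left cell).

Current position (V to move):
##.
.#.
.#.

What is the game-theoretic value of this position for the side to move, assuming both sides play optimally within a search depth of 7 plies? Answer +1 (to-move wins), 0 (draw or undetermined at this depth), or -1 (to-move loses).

ply 1, V at ##./.#./.#. | V02=+1→###/.##/.#.*; V10=+1→##./##./##.; V12=+1→##./.##/.##
ply 2: ###/.##/.#. is terminal -1 (H); from ##./.#./.#. depth 7

value(##./.#./.#., V) = +1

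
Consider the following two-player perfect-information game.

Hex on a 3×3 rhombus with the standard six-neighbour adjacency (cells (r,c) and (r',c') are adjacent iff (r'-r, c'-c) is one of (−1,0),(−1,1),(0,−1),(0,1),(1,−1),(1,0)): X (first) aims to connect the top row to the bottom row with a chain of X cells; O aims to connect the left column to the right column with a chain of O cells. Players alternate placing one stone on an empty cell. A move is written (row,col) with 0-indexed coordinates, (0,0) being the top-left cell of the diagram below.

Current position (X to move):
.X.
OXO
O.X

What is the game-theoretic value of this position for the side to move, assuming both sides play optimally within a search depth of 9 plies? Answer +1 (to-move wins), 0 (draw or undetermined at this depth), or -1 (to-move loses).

value(.X./OXO/O.X, X) = +1

ply 1, X at .X./OXO/O.X | (0,0)=-1→XX./OXO/O.X; (0,2)=-1→.XX/OXO/O.X; (2,1)=+1→.X./OXO/OXX*
ply 2: .X./OXO/OXX is terminal -1 (O); from .X./OXO/O.X depth 9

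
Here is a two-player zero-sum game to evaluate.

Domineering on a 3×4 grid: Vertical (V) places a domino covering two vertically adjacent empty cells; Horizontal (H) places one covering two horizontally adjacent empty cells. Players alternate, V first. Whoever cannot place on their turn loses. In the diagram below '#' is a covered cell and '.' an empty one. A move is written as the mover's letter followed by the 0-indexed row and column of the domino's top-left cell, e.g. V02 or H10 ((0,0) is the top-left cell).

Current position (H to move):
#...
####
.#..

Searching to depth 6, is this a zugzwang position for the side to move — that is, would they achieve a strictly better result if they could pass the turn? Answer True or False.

p1 H@[#.../####/.#..]: H01[###./####/.#..]+1* H02[#.##/####/.#..]+1 H22[#.../####/.###]+1
p2 V@[###./####/.#..] terminal -1; root [#.../####/.#..] d6
suppose H passes — search the same position with V to move:
pass> p1 V@[#.../####/.#..] terminal -1; root [#.../####/.#..] d6
for H: play +1, pass +1

zugzwang(#.../####/.#.., H) = False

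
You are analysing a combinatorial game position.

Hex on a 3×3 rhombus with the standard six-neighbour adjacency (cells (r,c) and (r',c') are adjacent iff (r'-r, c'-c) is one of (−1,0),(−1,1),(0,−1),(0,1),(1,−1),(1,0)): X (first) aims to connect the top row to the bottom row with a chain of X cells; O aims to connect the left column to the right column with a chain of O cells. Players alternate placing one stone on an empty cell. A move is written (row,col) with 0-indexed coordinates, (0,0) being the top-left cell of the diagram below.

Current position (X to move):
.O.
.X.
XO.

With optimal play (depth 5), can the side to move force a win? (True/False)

p1 X@[.O./.X./XO.]: (0,0)[XO./.X./XO.]+1* (0,2)[.OX/.X./XO.]+1 (1,0)[.O./XX./XO.]+1 (1,2)[.O./.XX/XO.]-1 (2,2)[.O./.X./XOX]-1
p2 O@[XO./.X./XO.]: (0,2)[XOO/.X./XO.]-1* (1,0)[XO./OX./XO.]-1 (1,2)[XO./.XO/XO.]-1 (2,2)[XO./.X./XOO]-1
p3 X@[XOO/.X./XO.]: (1,0)[XOO/XX./XO.]+1* (1,2)[XOO/.XX/XO.]-1 (2,2)[XOO/.X./XOX]-1
p4 O@[XOO/XX./XO.] terminal -1; root [.O./.X./XO.] d5

X winning at [.O./.X./XO.]: True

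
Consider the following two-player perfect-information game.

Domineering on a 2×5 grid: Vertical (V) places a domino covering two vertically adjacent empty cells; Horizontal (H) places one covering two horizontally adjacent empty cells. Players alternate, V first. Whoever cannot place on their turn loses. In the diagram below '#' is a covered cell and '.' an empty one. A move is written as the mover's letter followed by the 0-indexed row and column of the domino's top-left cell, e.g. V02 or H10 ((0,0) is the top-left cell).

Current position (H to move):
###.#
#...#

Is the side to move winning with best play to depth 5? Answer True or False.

[###.#/#...#] H move#1: H11:-1/###.#/###.#, H12:+1/###.#/#.###*
[###.#/#.###] end (terminal -1, V#2); searched ###.#/#...# to 5

H winning at [###.#/#...#]: True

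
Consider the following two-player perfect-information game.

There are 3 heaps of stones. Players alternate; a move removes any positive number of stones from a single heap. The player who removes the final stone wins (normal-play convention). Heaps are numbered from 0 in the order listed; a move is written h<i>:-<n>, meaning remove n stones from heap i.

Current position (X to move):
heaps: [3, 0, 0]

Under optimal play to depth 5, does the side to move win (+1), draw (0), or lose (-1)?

p1 X@[(3,0,0)]: h0:-1[(2,0,0)]-1 h0:-2[(1,0,0)]-1 h0:-3[(0,0,0)]+1*
p2 O@[(0,0,0)] terminal -1; root [(3,0,0)] d5

value((3,0,0), X) = +1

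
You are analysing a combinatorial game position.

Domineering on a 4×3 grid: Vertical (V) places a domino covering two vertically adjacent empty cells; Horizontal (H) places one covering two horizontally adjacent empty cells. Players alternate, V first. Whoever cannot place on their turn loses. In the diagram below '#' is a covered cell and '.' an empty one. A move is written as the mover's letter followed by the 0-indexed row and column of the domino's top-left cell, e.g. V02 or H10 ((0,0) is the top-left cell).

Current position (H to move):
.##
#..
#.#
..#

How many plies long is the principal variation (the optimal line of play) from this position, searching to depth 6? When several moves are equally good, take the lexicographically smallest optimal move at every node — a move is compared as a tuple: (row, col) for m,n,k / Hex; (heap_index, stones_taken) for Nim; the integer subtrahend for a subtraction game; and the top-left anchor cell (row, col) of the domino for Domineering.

PV length from [.##/#../#.#/..#]: 2 plies

ply 1, H at .##/#../#.#/..# | H11=-1→.##/###/#.#/..#*; H30=-1→.##/#../#.#/###
ply 2, V at .##/###/#.#/..# | V21=+1→.##/###/###/.##*
ply 3: .##/###/###/.## is terminal -1 (H); from .##/#../#.#/..# depth 6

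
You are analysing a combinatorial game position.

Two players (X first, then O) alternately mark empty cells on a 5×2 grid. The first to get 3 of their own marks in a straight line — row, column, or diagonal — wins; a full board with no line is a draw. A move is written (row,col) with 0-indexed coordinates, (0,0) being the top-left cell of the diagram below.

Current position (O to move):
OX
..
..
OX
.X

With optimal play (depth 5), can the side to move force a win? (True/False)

O winning at [OX/../../OX/.X]: False

ply 1, O at OX/../../OX/.X | (1,0)=-1→OX/O./../OX/.X; (1,1)=-1→OX/.O/../OX/.X; (2,0)=-1→OX/../O./OX/.X; (2,1)=+0→OX/../.O/OX/.X*; (4,0)=-1→OX/../../OX/OX
ply 2, X at OX/../.O/OX/.X | (1,0)=+0→OX/X./.O/OX/.X*; (1,1)=-1→OX/.X/.O/OX/.X; (2,0)=+0→OX/../XO/OX/.X; (4,0)=+0→OX/../.O/OX/XX
ply 3, O at OX/X./.O/OX/.X | (1,1)=+0→OX/XO/.O/OX/.X*; (2,0)=+0→OX/X./OO/OX/.X; (4,0)=+0→OX/X./.O/OX/OX
ply 4, X at OX/XO/.O/OX/.X | (2,0)=+0→OX/XO/XO/OX/.X*; (4,0)=+0→OX/XO/.O/OX/XX
ply 5, O at OX/XO/XO/OX/.X | (4,0)=+0→OX/XO/XO/OX/OX*
ply 6: OX/XO/XO/OX/OX is terminal +0 (X); from OX/../../OX/.X depth 5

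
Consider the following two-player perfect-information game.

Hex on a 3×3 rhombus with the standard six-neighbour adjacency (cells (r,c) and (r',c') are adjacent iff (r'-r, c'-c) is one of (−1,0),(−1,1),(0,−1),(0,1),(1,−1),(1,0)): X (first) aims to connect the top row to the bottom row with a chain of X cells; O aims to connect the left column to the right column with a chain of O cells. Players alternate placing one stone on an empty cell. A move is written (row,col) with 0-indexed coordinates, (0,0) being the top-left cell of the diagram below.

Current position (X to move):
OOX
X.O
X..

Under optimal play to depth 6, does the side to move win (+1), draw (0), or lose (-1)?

value(OOX/X.O/X.., X) = +1

[OOX/X.O/X..] X move#1: (1,1):+1/OOX/XXO/X..*, (2,1):-1/OOX/X.O/XX., (2,2):-1/OOX/X.O/X.X
[OOX/XXO/X..] end (terminal -1, O#2); searched OOX/X.O/X.. to 6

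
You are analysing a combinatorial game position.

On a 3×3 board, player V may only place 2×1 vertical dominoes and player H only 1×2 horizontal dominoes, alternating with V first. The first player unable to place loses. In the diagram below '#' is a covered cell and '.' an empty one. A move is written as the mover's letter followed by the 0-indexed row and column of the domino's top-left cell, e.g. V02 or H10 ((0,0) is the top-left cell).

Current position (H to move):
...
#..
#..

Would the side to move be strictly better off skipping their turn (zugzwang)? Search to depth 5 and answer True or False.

zugzwang(.../#../#.., H) = False

p1 H@[.../#../#..]: H00[##./#../#..]-1 H01[.##/#../#..]-1 H11[.../###/#..]+1* H21[.../#../###]-1
p2 V@[.../###/#..] terminal -1; root [.../#../#..] d5
suppose H passes — search the same position with V to move:
pass> p1 V@[.../#../#..]: V01[.#./##./#..]+1* V02[..#/#.#/#..]+1 V11[.../##./##.]+1 V12[.../#.#/#.#]+1
pass> p2 H@[.#./##./#..]: H21[.#./##./###]-1*
pass> p3 V@[.#./##./###]: V02[.##/###/###]+1*
pass> p4 H@[.##/###/###] terminal -1; root [.../#../#..] d5
for H: play +1, pass -1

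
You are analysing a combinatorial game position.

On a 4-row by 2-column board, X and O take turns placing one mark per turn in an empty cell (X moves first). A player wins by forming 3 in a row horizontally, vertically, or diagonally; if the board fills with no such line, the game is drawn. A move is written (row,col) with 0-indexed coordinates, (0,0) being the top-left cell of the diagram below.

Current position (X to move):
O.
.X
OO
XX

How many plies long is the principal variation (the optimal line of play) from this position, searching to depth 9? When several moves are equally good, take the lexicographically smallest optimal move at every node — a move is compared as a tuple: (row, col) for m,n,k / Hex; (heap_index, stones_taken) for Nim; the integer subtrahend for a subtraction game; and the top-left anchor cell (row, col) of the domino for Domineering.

ply 1, X at O./.X/OO/XX | (0,1)=-1→OX/.X/OO/XX; (1,0)=+0→O./XX/OO/XX*
ply 2, O at O./XX/OO/XX | (0,1)=+0→OO/XX/OO/XX*
ply 3: OO/XX/OO/XX is terminal +0 (X); from O./.X/OO/XX depth 9

PV length from [O./.X/OO/XX]: 2 plies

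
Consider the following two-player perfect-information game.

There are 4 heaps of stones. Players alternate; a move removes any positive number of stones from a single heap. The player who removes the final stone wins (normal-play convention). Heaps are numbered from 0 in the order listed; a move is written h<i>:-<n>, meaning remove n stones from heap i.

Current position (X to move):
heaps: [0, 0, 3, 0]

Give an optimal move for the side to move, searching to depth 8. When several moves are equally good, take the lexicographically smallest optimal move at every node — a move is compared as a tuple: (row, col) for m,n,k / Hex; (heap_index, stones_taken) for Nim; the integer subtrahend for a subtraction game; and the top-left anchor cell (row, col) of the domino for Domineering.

ply 1, X at (0,0,3,0) | h2:-1=-1→(0,0,2,0); h2:-2=-1→(0,0,1,0); h2:-3=+1→(0,0,0,0)*
ply 2: (0,0,0,0) is terminal -1 (O); from (0,0,3,0) depth 8

X's best at [(0,0,3,0)]: h2:-3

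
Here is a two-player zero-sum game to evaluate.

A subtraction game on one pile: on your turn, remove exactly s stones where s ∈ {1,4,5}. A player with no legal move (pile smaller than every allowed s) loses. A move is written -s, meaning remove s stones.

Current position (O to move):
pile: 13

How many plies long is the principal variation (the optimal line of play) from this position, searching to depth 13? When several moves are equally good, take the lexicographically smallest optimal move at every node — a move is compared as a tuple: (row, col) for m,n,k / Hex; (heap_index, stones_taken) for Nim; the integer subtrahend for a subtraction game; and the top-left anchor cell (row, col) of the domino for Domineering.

[13] O move#1: -1:-1/12, -4:-1/9, -5:+1/8*
[8] X move#2: -1:-1/7*, -4:-1/4, -5:-1/3
[7] O move#3: -1:-1/6, -4:-1/3, -5:+1/2*
[2] X move#4: -1:-1/1*
[1] O move#5: -1:+1/0*
[0] end (terminal -1, X#6); searched 13 to 13

PV length from [13]: 5 plies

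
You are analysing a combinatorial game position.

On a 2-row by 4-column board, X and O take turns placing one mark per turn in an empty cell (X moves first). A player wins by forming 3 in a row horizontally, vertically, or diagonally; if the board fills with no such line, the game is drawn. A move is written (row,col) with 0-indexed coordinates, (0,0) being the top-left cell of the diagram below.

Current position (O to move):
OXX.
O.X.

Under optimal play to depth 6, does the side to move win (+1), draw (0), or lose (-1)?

value(OXX./O.X., O) = 0

p1 O@[OXX./O.X.]: (0,3)[OXXO/O.X.]+0* (1,1)[OXX./OOX.]-1 (1,3)[OXX./O.XO]-1
p2 X@[OXXO/O.X.]: (1,1)[OXXO/OXX.]+0* (1,3)[OXXO/O.XX]+0
p3 O@[OXXO/OXX.]: (1,3)[OXXO/OXXO]+0*
p4 X@[OXXO/OXXO] terminal +0; root [OXX./O.X.] d6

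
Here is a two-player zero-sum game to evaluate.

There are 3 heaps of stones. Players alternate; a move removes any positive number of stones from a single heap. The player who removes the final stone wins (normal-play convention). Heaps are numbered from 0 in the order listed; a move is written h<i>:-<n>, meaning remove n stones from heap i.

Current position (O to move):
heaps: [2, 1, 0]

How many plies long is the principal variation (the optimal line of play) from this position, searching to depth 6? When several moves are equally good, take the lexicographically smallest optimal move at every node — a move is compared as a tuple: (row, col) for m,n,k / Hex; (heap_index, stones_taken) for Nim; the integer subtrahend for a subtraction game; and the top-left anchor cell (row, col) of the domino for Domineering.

PV length from [(2,1,0)]: 3 plies

p1 O@[(2,1,0)]: h0:-1[(1,1,0)]+1* h0:-2[(0,1,0)]-1 h1:-1[(2,0,0)]-1
p2 X@[(1,1,0)]: h0:-1[(0,1,0)]-1* h1:-1[(1,0,0)]-1
p3 O@[(0,1,0)]: h1:-1[(0,0,0)]+1*
p4 X@[(0,0,0)] terminal -1; root [(2,1,0)] d6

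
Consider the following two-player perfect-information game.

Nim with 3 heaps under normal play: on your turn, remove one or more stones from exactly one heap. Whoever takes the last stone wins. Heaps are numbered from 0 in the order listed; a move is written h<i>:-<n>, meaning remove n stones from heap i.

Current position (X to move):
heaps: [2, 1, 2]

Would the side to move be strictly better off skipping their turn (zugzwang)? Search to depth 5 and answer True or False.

zugzwang((2,1,2), X) = False

ply 1, X at (2,1,2) | h0:-1=-1→(1,1,2); h0:-2=-1→(0,1,2); h1:-1=+1→(2,0,2)*; h2:-1=-1→(2,1,1); h2:-2=-1→(2,1,0)
ply 2, O at (2,0,2) | h0:-1=-1→(1,0,2)*; h0:-2=-1→(0,0,2); h2:-1=-1→(2,0,1); h2:-2=-1→(2,0,0)
ply 3, X at (1,0,2) | h0:-1=-1→(0,0,2); h2:-1=+1→(1,0,1)*; h2:-2=-1→(1,0,0)
ply 4, O at (1,0,1) | h0:-1=-1→(0,0,1)*; h2:-1=-1→(1,0,0)
ply 5, X at (0,0,1) | h2:-1=+1→(0,0,0)*
ply 6: (0,0,0) is terminal -1 (O); from (2,1,2) depth 5
suppose X passes — search the same position with O to move:
pass> ply 1, O at (2,1,2) | h0:-1=-1→(1,1,2); h0:-2=-1→(0,1,2); h1:-1=+1→(2,0,2)*; h2:-1=-1→(2,1,1); h2:-2=-1→(2,1,0)
pass> ply 2, X at (2,0,2) | h0:-1=-1→(1,0,2)*; h0:-2=-1→(0,0,2); h2:-1=-1→(2,0,1); h2:-2=-1→(2,0,0)
pass> ply 3, O at (1,0,2) | h0:-1=-1→(0,0,2); h2:-1=+1→(1,0,1)*; h2:-2=-1→(1,0,0)
pass> ply 4, X at (1,0,1) | h0:-1=-1→(0,0,1)*; h2:-1=-1→(1,0,0)
pass> ply 5, O at (0,0,1) | h2:-1=+1→(0,0,0)*
pass> ply 6: (0,0,0) is terminal -1 (X); from (2,1,2) depth 5
for X: play +1, pass -1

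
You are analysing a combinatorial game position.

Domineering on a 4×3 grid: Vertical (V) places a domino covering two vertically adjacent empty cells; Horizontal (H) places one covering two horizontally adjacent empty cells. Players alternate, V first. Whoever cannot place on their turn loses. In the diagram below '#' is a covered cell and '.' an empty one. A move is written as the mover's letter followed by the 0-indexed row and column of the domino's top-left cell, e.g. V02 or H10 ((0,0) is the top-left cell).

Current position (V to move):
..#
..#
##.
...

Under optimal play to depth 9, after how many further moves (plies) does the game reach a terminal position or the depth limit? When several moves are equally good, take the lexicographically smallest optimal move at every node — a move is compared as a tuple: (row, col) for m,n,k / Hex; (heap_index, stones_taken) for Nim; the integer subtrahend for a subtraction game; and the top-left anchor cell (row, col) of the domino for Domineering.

p1 V@[..#/..#/##./...]: V00[#.#/#.#/##./...]+1* V01[.##/.##/##./...]+1 V22[..#/..#/###/..#]-1
p2 H@[#.#/#.#/##./...]: H30[#.#/#.#/##./##.]-1* H31[#.#/#.#/##./.##]-1
p3 V@[#.#/#.#/##./##.]: V01[###/###/##./##.]+1* V22[#.#/#.#/###/###]+1
p4 H@[###/###/##./##.] terminal -1; root [..#/..#/##./...] d9

PV length from [..#/..#/##./...]: 3 plies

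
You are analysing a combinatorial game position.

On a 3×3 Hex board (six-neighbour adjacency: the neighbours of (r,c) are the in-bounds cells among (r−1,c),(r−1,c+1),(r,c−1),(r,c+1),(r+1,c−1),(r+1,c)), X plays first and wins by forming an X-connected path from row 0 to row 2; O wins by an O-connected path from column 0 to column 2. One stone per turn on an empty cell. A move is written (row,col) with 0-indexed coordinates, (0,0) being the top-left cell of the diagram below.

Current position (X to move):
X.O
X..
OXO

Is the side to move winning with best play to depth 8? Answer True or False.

ply 1, X at X.O/X../OXO | (0,1)=-1→XXO/X../OXO; (1,1)=+1→X.O/XX./OXO*; (1,2)=-1→X.O/X.X/OXO
ply 2: X.O/XX./OXO is terminal -1 (O); from X.O/X../OXO depth 8

X winning at [X.O/X../OXO]: True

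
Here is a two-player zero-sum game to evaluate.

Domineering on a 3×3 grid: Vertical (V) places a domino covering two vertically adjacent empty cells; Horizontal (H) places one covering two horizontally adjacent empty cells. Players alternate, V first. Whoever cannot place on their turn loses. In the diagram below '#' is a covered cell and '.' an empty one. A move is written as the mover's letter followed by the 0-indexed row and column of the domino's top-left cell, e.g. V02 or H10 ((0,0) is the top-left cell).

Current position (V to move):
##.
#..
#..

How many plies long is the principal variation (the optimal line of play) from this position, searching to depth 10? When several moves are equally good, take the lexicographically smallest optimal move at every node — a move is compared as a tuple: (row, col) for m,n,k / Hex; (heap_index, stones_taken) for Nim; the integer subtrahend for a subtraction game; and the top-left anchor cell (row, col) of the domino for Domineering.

ply 1, V at ##./#../#.. | V02=-1→###/#.#/#..; V11=+1→##./##./##.*; V12=+1→##./#.#/#.#
ply 2: ##./##./##. is terminal -1 (H); from ##./#../#.. depth 10

PV length from [##./#../#..]: 1 ply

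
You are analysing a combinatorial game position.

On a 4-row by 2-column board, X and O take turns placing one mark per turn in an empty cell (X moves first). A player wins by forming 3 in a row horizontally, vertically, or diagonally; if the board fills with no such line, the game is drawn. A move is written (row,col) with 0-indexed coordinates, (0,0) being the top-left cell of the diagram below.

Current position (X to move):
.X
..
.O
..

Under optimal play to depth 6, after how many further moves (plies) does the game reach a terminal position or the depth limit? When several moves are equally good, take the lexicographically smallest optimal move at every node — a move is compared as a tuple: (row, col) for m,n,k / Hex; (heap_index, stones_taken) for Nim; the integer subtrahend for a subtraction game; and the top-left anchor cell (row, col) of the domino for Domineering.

PV length from [.X/../.O/..]: 6 plies

ply 1, X at .X/../.O/.. | (0,0)=+0→XX/../.O/..*; (1,0)=+0→.X/X./.O/..; (1,1)=+0→.X/.X/.O/..; (2,0)=+0→.X/../XO/..; (3,0)=+0→.X/../.O/X.; (3,1)=+0→.X/../.O/.X
ply 2, O at XX/../.O/.. | (1,0)=+0→XX/O./.O/..*; (1,1)=+0→XX/.O/.O/..; (2,0)=+0→XX/../OO/..; (3,0)=+0→XX/../.O/O.; (3,1)=+0→XX/../.O/.O
ply 3, X at XX/O./.O/.. | (1,1)=+0→XX/OX/.O/..*; (2,0)=+0→XX/O./XO/..; (3,0)=+0→XX/O./.O/X.; (3,1)=+0→XX/O./.O/.X
ply 4, O at XX/OX/.O/.. | (2,0)=+0→XX/OX/OO/..*; (3,0)=+0→XX/OX/.O/O.; (3,1)=+0→XX/OX/.O/.O
ply 5, X at XX/OX/OO/.. | (3,0)=+0→XX/OX/OO/X.*; (3,1)=-1→XX/OX/OO/.X
ply 6, O at XX/OX/OO/X. | (3,1)=+0→XX/OX/OO/XO*
ply 7: XX/OX/OO/XO is terminal +0 (X); from .X/../.O/.. depth 6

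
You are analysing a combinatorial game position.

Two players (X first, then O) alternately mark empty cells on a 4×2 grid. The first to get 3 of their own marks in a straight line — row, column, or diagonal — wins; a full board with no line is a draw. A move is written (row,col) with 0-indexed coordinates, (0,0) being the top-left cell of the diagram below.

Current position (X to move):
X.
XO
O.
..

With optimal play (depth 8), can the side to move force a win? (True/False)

[X./XO/O./..] X move#1: (0,1):+0/XX/XO/O./..*, (2,1):+0/X./XO/OX/.., (3,0):-1/X./XO/O./X., (3,1):+0/X./XO/O./.X
[XX/XO/O./..] O move#2: (2,1):+0/XX/XO/OO/..*, (3,0):+0/XX/XO/O./O., (3,1):+0/XX/XO/O./.O
[XX/XO/OO/..] X move#3: (3,0):-1/XX/XO/OO/X., (3,1):+0/XX/XO/OO/.X*
[XX/XO/OO/.X] O move#4: (3,0):+0/XX/XO/OO/OX*
[XX/XO/OO/OX] end (terminal +0, X#5); searched X./XO/O./.. to 8

X winning at [X./XO/O./..]: False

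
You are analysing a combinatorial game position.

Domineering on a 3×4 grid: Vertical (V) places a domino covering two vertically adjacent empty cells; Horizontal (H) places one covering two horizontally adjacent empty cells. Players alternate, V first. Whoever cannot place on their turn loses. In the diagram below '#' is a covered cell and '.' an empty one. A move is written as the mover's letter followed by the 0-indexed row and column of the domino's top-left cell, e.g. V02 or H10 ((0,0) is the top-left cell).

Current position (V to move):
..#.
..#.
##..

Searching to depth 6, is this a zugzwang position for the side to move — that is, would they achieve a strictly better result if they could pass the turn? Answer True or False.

zugzwang(..#./..#./##.., V) = False

ply 1, V at ..#./..#./##.. | V00=+1→#.#./#.#./##..*; V01=+1→.##./.##./##..; V03=-1→..##/..##/##..; V13=-1→..#./..##/##.#
ply 2, H at #.#./#.#./##.. | H22=-1→#.#./#.#./####*
ply 3, V at #.#./#.#./#### | V01=+1→###./###./####*; V03=+1→#.##/#.##/####
ply 4: ###./###./#### is terminal -1 (H); from ..#./..#./##.. depth 6
if V skipped the turn, H would face:
~ ply 1, H at ..#./..#./##.. | H00=+1→###./..#./##..*; H10=+1→..#./###./##..; H22=-1→..#./..#./####
~ ply 2, V at ###./..#./##.. | V03=-1→####/..##/##..*; V13=-1→###./..##/##.#
~ ply 3, H at ####/..##/##.. | H10=+1→####/####/##..*; H22=+1→####/..##/####
~ ply 4: ####/####/##.. is terminal -1 (V); from ..#./..#./##.. depth 6
compare (V): move=+1 vs pass=-1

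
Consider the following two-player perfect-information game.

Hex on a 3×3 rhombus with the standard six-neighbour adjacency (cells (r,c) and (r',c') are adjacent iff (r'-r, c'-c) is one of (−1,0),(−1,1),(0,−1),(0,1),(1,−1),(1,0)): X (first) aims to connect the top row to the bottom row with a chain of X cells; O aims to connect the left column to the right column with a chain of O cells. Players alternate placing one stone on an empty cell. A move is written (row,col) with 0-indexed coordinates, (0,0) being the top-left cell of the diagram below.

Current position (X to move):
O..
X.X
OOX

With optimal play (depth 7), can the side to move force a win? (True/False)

p1 X@[O../X.X/OOX]: (0,1)[OX./X.X/OOX]+1* (0,2)[O.X/X.X/OOX]+1 (1,1)[O../XXX/OOX]+1
p2 O@[OX./X.X/OOX]: (0,2)[OXO/X.X/OOX]-1* (1,1)[OX./XOX/OOX]-1
p3 X@[OXO/X.X/OOX]: (1,1)[OXO/XXX/OOX]+1*
p4 O@[OXO/XXX/OOX] terminal -1; root [O../X.X/OOX] d7

X winning at [O../X.X/OOX]: True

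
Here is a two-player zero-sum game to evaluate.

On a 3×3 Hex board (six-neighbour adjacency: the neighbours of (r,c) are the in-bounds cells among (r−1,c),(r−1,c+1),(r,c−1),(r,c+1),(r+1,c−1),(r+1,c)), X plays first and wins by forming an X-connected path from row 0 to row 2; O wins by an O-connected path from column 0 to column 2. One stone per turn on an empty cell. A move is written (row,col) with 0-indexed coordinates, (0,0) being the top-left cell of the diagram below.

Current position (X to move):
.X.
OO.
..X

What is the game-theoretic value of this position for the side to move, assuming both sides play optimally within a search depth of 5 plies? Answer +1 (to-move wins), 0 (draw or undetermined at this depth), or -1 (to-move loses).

p1 X@[.X./OO./..X]: (0,0)[XX./OO./..X]-1* (0,2)[.XX/OO./..X]-1 (1,2)[.X./OOX/..X]-1 (2,0)[.X./OO./X.X]-1 (2,1)[.X./OO./.XX]-1
p2 O@[XX./OO./..X]: (0,2)[XXO/OO./..X]+1* (1,2)[XX./OOO/..X]+1 (2,0)[XX./OO./O.X]+1 (2,1)[XX./OO./.OX]+1
p3 X@[XXO/OO./..X] terminal -1; root [.X./OO./..X] d5

value(.X./OO./..X, X) = -1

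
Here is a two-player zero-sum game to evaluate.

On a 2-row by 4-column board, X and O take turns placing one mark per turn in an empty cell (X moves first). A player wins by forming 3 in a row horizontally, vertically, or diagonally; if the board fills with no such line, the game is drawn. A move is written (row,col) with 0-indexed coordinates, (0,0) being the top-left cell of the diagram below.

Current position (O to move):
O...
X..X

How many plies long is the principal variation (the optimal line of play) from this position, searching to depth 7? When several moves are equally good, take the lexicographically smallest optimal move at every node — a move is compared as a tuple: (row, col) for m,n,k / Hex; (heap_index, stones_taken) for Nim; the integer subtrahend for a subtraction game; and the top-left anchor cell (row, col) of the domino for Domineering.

p1 O@[O.../X..X]: (0,1)[OO../X..X]+0* (0,2)[O.O./X..X]+0 (0,3)[O..O/X..X]+0 (1,1)[O.../XO.X]+0 (1,2)[O.../X.OX]+0
p2 X@[OO../X..X]: (0,2)[OOX./X..X]+0* (0,3)[OO.X/X..X]-1 (1,1)[OO../XX.X]-1 (1,2)[OO../X.XX]-1
p3 O@[OOX./X..X]: (0,3)[OOXO/X..X]+0* (1,1)[OOX./XO.X]+0 (1,2)[OOX./X.OX]+0
p4 X@[OOXO/X..X]: (1,1)[OOXO/XX.X]+0* (1,2)[OOXO/X.XX]+0
p5 O@[OOXO/XX.X]: (1,2)[OOXO/XXOX]+0*
p6 X@[OOXO/XXOX] terminal +0; root [O.../X..X] d7

PV length from [O.../X..X]: 5 plies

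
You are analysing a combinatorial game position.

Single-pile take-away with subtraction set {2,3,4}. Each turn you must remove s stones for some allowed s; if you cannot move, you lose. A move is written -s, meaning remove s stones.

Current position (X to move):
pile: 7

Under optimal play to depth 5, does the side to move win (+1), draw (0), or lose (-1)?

value(7, X) = -1

[7] X move#1: -2:-1/5*, -3:-1/4, -4:-1/3
[5] O move#2: -2:-1/3, -3:-1/2, -4:+1/1*
[1] end (terminal -1, X#3); searched 7 to 5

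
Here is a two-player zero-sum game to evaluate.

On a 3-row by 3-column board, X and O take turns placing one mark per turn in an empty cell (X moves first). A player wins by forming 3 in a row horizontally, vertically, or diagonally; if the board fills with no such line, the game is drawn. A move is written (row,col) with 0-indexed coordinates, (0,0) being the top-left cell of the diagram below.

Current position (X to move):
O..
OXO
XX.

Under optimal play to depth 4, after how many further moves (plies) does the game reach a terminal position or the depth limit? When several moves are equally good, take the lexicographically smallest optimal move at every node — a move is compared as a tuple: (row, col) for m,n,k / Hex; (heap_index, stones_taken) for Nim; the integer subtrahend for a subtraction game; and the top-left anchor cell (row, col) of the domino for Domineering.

PV length from [O../OXO/XX.]: 1 ply

ply 1, X at O../OXO/XX. | (0,1)=+1→OX./OXO/XX.*; (0,2)=+1→O.X/OXO/XX.; (2,2)=+1→O../OXO/XXX
ply 2: OX./OXO/XX. is terminal -1 (O); from O../OXO/XX. depth 4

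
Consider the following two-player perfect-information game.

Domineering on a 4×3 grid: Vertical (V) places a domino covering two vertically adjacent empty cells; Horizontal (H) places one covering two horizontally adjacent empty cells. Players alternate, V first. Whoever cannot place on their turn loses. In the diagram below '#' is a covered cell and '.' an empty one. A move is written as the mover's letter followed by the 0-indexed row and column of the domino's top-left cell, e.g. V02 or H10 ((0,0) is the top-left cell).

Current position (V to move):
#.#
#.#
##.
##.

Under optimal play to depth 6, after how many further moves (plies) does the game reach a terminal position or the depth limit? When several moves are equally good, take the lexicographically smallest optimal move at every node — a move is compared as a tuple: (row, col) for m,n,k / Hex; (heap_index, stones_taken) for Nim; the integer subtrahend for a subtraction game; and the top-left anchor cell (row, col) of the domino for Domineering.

[#.#/#.#/##./##.] V move#1: V01:+1/###/###/##./##.*, V22:+1/#.#/#.#/###/###
[###/###/##./##.] end (terminal -1, H#2); searched #.#/#.#/##./##. to 6

PV length from [#.#/#.#/##./##.]: 1 ply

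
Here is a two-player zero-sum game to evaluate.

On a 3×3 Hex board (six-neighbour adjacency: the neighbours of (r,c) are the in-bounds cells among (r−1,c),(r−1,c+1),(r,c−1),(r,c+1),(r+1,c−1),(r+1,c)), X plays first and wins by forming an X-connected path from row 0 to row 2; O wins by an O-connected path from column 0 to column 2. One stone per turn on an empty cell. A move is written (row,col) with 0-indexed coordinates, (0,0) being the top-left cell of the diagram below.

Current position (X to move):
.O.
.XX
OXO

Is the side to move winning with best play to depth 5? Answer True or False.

X winning at [.O./.XX/OXO]: True

[.O./.XX/OXO] X move#1: (0,0):+1/XO./.XX/OXO*, (0,2):+1/.OX/.XX/OXO, (1,0):+1/.O./XXX/OXO
[XO./.XX/OXO] O move#2: (0,2):-1/XOO/.XX/OXO*, (1,0):-1/XO./OXX/OXO
[XOO/.XX/OXO] X move#3: (1,0):+1/XOO/XXX/OXO*
[XOO/XXX/OXO] end (terminal -1, O#4); searched .O./.XX/OXO to 5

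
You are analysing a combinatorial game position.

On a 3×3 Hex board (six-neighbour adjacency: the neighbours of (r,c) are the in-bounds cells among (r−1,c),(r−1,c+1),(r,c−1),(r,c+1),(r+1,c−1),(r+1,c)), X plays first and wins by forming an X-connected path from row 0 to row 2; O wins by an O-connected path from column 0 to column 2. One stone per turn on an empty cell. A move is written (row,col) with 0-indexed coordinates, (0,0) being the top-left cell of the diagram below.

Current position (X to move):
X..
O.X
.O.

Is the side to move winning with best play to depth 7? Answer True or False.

p1 X@[X../O.X/.O.]: (0,1)[XX./O.X/.O.]-1 (0,2)[X.X/O.X/.O.]-1 (1,1)[X../OXX/.O.]+1* (2,0)[X../O.X/XO.]-1 (2,2)[X../O.X/.OX]-1
p2 O@[X../OXX/.O.]: (0,1)[XO./OXX/.O.]-1* (0,2)[X.O/OXX/.O.]-1 (2,0)[X../OXX/OO.]-1 (2,2)[X../OXX/.OO]-1
p3 X@[XO./OXX/.O.]: (0,2)[XOX/OXX/.O.]+1* (2,0)[XO./OXX/XO.]-1 (2,2)[XO./OXX/.OX]-1
p4 O@[XOX/OXX/.O.]: (2,0)[XOX/OXX/OO.]-1* (2,2)[XOX/OXX/.OO]-1
p5 X@[XOX/OXX/OO.]: (2,2)[XOX/OXX/OOX]+1*
p6 O@[XOX/OXX/OOX] terminal -1; root [X../O.X/.O.] d7

X winning at [X../O.X/.O.]: True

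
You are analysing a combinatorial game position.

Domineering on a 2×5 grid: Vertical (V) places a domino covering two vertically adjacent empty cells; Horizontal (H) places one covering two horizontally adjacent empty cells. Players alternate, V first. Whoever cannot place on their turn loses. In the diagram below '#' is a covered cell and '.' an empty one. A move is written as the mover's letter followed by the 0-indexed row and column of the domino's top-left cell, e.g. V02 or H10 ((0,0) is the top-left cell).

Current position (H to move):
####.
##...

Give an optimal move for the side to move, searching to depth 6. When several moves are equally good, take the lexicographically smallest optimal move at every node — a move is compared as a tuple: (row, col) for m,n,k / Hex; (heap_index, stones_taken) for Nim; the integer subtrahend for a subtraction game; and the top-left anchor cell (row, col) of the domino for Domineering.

H's best at [####./##...]: H13

[####./##...] H move#1: H12:-1/####./####., H13:+1/####./##.##*
[####./##.##] end (terminal -1, V#2); searched ####./##... to 6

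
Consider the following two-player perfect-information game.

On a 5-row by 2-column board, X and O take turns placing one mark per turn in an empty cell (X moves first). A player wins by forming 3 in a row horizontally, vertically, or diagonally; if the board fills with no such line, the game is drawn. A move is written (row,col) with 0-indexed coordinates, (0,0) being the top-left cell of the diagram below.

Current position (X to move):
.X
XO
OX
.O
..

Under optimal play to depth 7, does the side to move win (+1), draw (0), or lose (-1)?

[.X/XO/OX/.O/..] X move#1: (0,0):+0/XX/XO/OX/.O/..*, (3,0):+0/.X/XO/OX/XO/.., (4,0):+0/.X/XO/OX/.O/X., (4,1):+0/.X/XO/OX/.O/.X
[XX/XO/OX/.O/..] O move#2: (3,0):+0/XX/XO/OX/OO/..*, (4,0):+0/XX/XO/OX/.O/O., (4,1):+0/XX/XO/OX/.O/.O
[XX/XO/OX/OO/..] X move#3: (4,0):+0/XX/XO/OX/OO/X.*, (4,1):-1/XX/XO/OX/OO/.X
[XX/XO/OX/OO/X.] O move#4: (4,1):+0/XX/XO/OX/OO/XO*
[XX/XO/OX/OO/XO] end (terminal +0, X#5); searched .X/XO/OX/.O/.. to 7

value(.X/XO/OX/.O/.., X) = 0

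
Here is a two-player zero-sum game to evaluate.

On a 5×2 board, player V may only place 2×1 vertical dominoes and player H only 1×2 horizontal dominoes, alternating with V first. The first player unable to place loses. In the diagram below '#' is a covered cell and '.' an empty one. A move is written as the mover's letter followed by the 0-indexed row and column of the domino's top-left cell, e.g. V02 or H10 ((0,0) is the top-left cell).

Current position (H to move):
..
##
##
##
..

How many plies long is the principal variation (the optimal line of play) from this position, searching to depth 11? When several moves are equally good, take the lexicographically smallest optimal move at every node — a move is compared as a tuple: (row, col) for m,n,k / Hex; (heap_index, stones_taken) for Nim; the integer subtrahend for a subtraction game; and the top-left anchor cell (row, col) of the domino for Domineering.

PV length from [../##/##/##/..]: 1 ply

ply 1, H at ../##/##/##/.. | H00=+1→##/##/##/##/..*; H40=+1→../##/##/##/##
ply 2: ##/##/##/##/.. is terminal -1 (V); from ../##/##/##/.. depth 11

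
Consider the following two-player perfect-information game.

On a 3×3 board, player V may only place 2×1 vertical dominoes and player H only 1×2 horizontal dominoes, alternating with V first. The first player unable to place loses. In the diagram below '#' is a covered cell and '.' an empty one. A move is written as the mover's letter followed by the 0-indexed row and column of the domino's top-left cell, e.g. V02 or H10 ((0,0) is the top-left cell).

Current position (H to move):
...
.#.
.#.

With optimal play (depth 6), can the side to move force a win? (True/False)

H winning at [.../.#./.#.]: False

ply 1, H at .../.#./.#. | H00=-1→##./.#./.#.*; H01=-1→.##/.#./.#.
ply 2, V at ##./.#./.#. | V02=+1→###/.##/.#.*; V10=+1→##./##./##.; V12=+1→##./.##/.##
ply 3: ###/.##/.#. is terminal -1 (H); from .../.#./.#. depth 6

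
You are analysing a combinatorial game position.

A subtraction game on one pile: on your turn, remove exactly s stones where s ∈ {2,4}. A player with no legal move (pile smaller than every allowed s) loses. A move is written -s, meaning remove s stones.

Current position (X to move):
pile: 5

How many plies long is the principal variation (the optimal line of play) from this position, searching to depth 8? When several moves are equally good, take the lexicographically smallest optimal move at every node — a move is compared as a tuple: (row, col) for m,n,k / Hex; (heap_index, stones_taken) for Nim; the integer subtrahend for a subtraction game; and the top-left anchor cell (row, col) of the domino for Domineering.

PV length from [5]: 1 ply

ply 1, X at 5 | -2=-1→3; -4=+1→1*
ply 2: 1 is terminal -1 (O); from 5 depth 8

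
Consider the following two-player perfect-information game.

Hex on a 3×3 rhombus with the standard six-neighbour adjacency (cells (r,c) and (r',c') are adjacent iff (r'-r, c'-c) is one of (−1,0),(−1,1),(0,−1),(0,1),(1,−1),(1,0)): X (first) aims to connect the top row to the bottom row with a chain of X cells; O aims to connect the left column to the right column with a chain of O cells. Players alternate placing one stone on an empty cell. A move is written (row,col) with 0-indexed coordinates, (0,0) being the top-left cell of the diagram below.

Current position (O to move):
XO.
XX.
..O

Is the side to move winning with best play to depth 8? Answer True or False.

[XO./XX./..O] O move#1: (0,2):-1/XOO/XX./..O*, (1,2):-1/XO./XXO/..O, (2,0):-1/XO./XX./O.O, (2,1):-1/XO./XX./.OO
[XOO/XX./..O] X move#2: (1,2):+1/XOO/XXX/..O*, (2,0):+1/XOO/XX./X.O, (2,1):+1/XOO/XX./.XO
[XOO/XXX/..O] O move#3: (2,0):-1/XOO/XXX/O.O*, (2,1):-1/XOO/XXX/.OO
[XOO/XXX/O.O] X move#4: (2,1):+1/XOO/XXX/OXO*
[XOO/XXX/OXO] end (terminal -1, O#5); searched XO./XX./..O to 8

O winning at [XO./XX./..O]: False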